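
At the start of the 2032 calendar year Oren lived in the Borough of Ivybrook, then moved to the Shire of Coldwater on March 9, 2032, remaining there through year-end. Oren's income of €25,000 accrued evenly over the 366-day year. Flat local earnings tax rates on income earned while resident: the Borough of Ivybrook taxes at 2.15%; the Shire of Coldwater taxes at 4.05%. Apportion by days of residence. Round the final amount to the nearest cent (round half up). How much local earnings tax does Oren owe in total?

The Borough of Ivybrook, January 1 – March 8, 2032: 68 days → €25,000 × 2.15% × 68/366 = €99.8634
The Shire of Coldwater, March 9 – December 31, 2032: 298 days → €25,000 × 4.05% × 298/366 = €824.3852
Total = €924.2486

€924.25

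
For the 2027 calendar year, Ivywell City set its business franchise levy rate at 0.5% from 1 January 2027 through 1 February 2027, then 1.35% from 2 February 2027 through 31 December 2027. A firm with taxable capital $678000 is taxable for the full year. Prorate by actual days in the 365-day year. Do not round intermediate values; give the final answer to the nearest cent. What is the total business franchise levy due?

$8647.75

1 January – 1 February 2027: 32 days at 0.5% → $678000 × 0.5% × 32/365 = $297.2055
2 February – 31 December 2027: 333 days at 1.35% → $678000 × 1.35% × 333/365 = $8350.5452
Total = $8647.7507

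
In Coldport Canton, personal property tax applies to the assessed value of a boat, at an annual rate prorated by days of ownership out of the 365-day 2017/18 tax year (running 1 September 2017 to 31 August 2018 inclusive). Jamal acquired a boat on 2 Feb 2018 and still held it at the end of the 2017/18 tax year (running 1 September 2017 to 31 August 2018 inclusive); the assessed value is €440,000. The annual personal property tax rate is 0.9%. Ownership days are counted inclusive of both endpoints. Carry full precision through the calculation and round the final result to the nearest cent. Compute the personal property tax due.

Days held (2 Feb – 31 Aug 2018): 211 out of 365
Tax = €440,000 × 0.9% × 211/365 = €2,289.2055

€2,289.21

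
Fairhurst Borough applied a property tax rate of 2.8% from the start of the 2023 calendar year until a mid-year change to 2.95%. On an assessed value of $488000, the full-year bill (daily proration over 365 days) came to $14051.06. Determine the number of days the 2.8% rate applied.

Let d = days at the first rate; then 365 − d days at the second rate.
$488000 × [2.8%·d + 2.95%·(365−d)] / 365 = $14051.06
Solving gives d = 172, so the new rate took effect on 22 Jun 2023.

172 days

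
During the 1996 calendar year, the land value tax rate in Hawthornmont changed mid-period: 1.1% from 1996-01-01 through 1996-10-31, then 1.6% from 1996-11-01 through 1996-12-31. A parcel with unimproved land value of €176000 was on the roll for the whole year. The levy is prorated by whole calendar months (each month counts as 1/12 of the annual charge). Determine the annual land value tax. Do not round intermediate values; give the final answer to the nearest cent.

€2082.67

1996-01-01 to 1996-10-31: 10 months at 1.1% → €176000 × 1.1% × 10/12 = €1613.3333
1996-11-01 to 1996-12-31: 2 months at 1.6% → €176000 × 1.6% × 2/12 = €469.3333
Total = €2082.6667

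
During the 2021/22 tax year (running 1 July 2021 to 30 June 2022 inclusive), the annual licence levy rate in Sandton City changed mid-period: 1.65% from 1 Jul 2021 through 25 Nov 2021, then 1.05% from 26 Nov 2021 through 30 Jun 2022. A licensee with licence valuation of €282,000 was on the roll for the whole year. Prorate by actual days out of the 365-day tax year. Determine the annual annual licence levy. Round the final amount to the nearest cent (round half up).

€3,647.07

1 Jul – 25 Nov 2021: 148 days at 1.65% → €282,000 × 1.65% × 148/365 = €1,886.6959
26 Nov 2021 – 30 Jun 2022: 217 days at 1.05% → €282,000 × 1.05% × 217/365 = €1,760.3753
Total = €3,647.0712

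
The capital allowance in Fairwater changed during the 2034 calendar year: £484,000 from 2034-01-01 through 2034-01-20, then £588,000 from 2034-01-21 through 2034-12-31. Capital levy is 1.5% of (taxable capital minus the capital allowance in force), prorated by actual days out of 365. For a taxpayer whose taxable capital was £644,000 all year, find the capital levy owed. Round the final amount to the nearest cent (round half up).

£925.48

2034-01-01 to 2034-01-20: 20 days, exemption £484,000 → (£644,000 − £484,000) × 1.5% × 20/365 = £131.5068
2034-01-21 to 2034-12-31: 345 days, exemption £588,000 → (£644,000 − £588,000) × 1.5% × 345/365 = £793.9726
Total = £925.4795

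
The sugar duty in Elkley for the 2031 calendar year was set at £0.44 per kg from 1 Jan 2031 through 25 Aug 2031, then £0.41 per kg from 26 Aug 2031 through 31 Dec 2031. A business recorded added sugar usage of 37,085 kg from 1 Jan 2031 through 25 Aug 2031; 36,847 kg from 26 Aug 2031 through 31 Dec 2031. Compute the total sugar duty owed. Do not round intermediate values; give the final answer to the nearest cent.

£31,424.67

1 Jan – 25 Aug 2031: 37,085 kg at £0.44/kg → £16,317.40
26 Aug – 31 Dec 2031: 36,847 kg at £0.41/kg → £15,107.27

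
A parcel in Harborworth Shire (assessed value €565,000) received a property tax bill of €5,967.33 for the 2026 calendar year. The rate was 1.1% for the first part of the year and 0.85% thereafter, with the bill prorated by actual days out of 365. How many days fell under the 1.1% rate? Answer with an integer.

301 days

Let d = days at the first rate; then 365 − d days at the second rate.
€565,000 × [1.1%·d + 0.85%·(365−d)] / 365 = €5,967.33
Solving gives d = 301, so the new rate took effect on 29 Oct 2026.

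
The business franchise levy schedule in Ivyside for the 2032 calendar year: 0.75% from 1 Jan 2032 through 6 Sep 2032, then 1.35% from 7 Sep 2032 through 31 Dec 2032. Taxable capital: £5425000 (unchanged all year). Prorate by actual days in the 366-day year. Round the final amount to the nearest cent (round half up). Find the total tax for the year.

1 Jan – 6 Sep 2032: 250 days at 0.75% → £5425000 × 0.75% × 250/366 = £27792.0082
7 Sep – 31 Dec 2032: 116 days at 1.35% → £5425000 × 1.35% × 116/366 = £23211.8852
Total = £51003.8934

£51003.89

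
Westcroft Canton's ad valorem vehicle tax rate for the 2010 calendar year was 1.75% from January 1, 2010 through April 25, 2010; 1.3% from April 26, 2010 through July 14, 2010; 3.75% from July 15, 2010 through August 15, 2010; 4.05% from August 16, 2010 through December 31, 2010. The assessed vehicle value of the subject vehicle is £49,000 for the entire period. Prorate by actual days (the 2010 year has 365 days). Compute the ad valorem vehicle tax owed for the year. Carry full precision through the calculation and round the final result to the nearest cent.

£1,321.19

January 1 – April 25, 2010: 115 days at 1.75% → £49,000 × 1.75% × 115/365 = £270.1712
April 26 – July 14, 2010: 80 days at 1.3% → £49,000 × 1.3% × 80/365 = £139.6164
July 15 – August 15, 2010: 32 days at 3.75% → £49,000 × 3.75% × 32/365 = £161.0959
August 16 – December 31, 2010: 138 days at 4.05% → £49,000 × 4.05% × 138/365 = £750.3041
Total = £1,321.1877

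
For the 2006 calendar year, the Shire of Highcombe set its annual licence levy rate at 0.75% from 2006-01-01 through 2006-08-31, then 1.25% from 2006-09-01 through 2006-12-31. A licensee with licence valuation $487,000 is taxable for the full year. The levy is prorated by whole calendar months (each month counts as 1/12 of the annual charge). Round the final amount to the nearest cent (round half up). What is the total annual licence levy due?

$4,464.17

2006-01-01 to 2006-08-31: 8 months at 0.75% → $487,000 × 0.75% × 8/12 = $2,435.0000
2006-09-01 to 2006-12-31: 4 months at 1.25% → $487,000 × 1.25% × 4/12 = $2,029.1667
Total = $4,464.1667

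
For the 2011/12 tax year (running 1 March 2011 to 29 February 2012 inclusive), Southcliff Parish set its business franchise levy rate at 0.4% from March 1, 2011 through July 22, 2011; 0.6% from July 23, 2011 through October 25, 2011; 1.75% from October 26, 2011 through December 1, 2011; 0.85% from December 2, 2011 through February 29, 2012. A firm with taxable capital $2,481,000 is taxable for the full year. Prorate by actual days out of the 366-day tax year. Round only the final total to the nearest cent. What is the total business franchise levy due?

$17,343.27

March 1 – July 22, 2011: 144 days at 0.4% → $2,481,000 × 0.4% × 144/366 = $3,904.5246
July 23 – October 25, 2011: 95 days at 0.6% → $2,481,000 × 0.6% × 95/366 = $3,863.8525
October 26 – December 1, 2011: 37 days at 1.75% → $2,481,000 × 1.75% × 37/366 = $4,389.2008
December 2, 2011 – February 29, 2012: 90 days at 0.85% → $2,481,000 × 0.85% × 90/366 = $5,185.6967
Total = $17,343.2746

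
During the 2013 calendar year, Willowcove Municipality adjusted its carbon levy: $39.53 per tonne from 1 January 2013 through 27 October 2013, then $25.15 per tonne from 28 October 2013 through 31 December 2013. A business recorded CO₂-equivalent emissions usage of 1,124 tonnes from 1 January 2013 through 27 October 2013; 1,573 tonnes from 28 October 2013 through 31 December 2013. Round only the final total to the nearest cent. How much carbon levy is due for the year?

$83992.67

1 January – 27 October 2013: 1,124 tonnes at $39.53/tonne → $44431.72
28 October – 31 December 2013: 1,573 tonnes at $25.15/tonne → $39560.95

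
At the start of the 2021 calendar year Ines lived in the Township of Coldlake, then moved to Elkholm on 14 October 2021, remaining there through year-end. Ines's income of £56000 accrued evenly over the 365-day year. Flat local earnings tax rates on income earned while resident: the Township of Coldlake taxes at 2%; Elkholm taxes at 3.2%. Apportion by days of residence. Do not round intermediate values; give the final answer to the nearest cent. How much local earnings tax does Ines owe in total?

The Township of Coldlake, 1 January – 13 October 2021: 286 days → £56000 × 2% × 286/365 = £877.5890
Elkholm, 14 October – 31 December 2021: 79 days → £56000 × 3.2% × 79/365 = £387.8575
Total = £1265.4466

£1265.45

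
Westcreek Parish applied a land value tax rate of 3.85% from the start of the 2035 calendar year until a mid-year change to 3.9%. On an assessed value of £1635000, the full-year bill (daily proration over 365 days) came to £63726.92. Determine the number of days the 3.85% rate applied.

Let d = days at the first rate; then 365 − d days at the second rate.
£1635000 × [3.85%·d + 3.9%·(365−d)] / 365 = £63726.92
Solving gives d = 17, so the new rate took effect on 18 Jan 2035.

17 days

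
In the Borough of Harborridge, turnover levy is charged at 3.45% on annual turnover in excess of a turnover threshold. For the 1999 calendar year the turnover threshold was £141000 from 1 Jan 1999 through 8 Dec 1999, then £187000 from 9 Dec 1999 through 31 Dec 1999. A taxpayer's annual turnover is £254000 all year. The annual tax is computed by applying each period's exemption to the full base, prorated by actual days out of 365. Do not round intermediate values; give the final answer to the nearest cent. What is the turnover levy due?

1 Jan – 8 Dec 1999: 342 days, exemption £141000 → (£254000 − £141000) × 3.45% × 342/365 = £3652.8411
9 Dec – 31 Dec 1999: 23 days, exemption £187000 → (£254000 − £187000) × 3.45% × 23/365 = £145.6562
Total = £3798.4973

£3798.50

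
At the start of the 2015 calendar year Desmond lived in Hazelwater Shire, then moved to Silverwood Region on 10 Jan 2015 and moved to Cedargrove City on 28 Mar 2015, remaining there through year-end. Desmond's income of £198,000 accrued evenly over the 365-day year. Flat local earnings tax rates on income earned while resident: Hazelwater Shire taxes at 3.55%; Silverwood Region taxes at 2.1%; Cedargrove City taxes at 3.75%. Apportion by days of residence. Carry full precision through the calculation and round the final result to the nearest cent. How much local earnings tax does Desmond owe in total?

£6,726.03

Hazelwater Shire, 1 Jan – 9 Jan 2015: 9 days → £198,000 × 3.55% × 9/365 = £173.3178
Silverwood Region, 10 Jan – 27 Mar 2015: 77 days → £198,000 × 2.1% × 77/365 = £877.1671
Cedargrove City, 28 Mar – 31 Dec 2015: 279 days → £198,000 × 3.75% × 279/365 = £5,675.5479
Total = £6,726.0329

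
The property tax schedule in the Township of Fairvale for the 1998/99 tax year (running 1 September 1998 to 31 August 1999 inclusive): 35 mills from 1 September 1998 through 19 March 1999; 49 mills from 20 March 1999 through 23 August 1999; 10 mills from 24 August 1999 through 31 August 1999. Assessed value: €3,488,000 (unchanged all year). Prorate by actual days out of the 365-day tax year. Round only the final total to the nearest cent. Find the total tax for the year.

1 September 1998 – 19 March 1999: 200 days at 35 mills → €3,488,000 × 3.5% × 200/365 = €66,893.1507
20 March – 23 August 1999: 157 days at 49 mills → €3,488,000 × 4.9% × 157/365 = €73,515.5726
24 August – 31 August 1999: 8 days at 10 mills → €3,488,000 × 1% × 8/365 = €764.4932
Total = €141,173.2164

€141,173.22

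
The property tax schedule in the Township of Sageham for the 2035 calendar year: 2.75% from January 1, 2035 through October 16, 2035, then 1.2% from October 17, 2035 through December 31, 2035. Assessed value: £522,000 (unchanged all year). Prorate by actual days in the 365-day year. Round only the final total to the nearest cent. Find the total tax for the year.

January 1 – October 16, 2035: 289 days at 2.75% → £522,000 × 2.75% × 289/365 = £11,366.0137
October 17 – December 31, 2035: 76 days at 1.2% → £522,000 × 1.2% × 76/365 = £1,304.2849
Total = £12,670.2986

£12,670.30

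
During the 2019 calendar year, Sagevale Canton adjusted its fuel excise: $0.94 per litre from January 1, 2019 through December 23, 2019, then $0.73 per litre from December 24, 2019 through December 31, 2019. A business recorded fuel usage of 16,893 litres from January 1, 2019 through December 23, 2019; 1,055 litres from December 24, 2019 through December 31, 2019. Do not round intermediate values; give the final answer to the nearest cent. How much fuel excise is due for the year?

$16,649.57

January 1 – December 23, 2019: 16,893 litres at $0.94/litre → $15,879.42
December 24 – December 31, 2019: 1,055 litres at $0.73/litre → $770.15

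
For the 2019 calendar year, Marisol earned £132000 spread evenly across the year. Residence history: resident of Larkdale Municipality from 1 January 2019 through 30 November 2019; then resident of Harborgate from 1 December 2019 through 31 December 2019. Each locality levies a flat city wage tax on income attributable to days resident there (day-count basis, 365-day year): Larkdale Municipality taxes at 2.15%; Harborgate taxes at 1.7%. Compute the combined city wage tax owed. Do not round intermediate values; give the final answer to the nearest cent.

Larkdale Municipality, 1 January – 30 November 2019: 334 days → £132000 × 2.15% × 334/365 = £2596.9644
Harborgate, 1 December – 31 December 2019: 31 days → £132000 × 1.7% × 31/365 = £190.5863
Total = £2787.5507

£2787.55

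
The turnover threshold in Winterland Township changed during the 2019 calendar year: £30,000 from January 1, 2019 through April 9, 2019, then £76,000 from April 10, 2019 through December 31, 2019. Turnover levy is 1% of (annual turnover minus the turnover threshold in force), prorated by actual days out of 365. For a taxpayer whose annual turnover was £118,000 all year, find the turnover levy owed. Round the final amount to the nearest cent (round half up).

£544.77

January 1 – April 9, 2019: 99 days, exemption £30,000 → (£118,000 − £30,000) × 1% × 99/365 = £238.6849
April 10 – December 31, 2019: 266 days, exemption £76,000 → (£118,000 − £76,000) × 1% × 266/365 = £306.0822
Total = £544.7671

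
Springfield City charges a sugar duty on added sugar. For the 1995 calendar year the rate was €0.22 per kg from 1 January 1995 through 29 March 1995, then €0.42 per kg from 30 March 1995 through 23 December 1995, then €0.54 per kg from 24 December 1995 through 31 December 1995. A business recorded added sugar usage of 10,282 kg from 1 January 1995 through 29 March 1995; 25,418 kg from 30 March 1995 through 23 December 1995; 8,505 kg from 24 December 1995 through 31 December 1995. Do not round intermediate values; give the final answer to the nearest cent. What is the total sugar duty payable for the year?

1 January – 29 March 1995: 10,282 kg at €0.22/kg → €2,262.04
30 March – 23 December 1995: 25,418 kg at €0.42/kg → €10,675.56
24 December – 31 December 1995: 8,505 kg at €0.54/kg → €4,592.70

€17,530.30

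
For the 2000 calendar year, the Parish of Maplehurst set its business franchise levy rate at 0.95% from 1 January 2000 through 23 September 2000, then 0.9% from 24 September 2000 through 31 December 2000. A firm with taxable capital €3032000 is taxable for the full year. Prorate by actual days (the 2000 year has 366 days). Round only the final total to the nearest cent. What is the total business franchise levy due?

€28393.93

1 January – 23 September 2000: 267 days at 0.95% → €3032000 × 0.95% × 267/366 = €21012.7541
24 September – 31 December 2000: 99 days at 0.9% → €3032000 × 0.9% × 99/366 = €7381.1803
Total = €28393.9344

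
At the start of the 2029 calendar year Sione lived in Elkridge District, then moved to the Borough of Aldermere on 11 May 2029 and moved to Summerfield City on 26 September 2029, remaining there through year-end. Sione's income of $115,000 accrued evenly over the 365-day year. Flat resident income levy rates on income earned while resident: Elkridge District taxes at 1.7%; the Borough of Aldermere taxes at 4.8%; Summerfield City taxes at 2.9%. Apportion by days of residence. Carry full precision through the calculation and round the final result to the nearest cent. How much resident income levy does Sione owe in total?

$3,669.60

Elkridge District, 1 January – 10 May 2029: 130 days → $115,000 × 1.7% × 130/365 = $696.3014
The Borough of Aldermere, 11 May – 25 September 2029: 138 days → $115,000 × 4.8% × 138/365 = $2,087.0137
Summerfield City, 26 September – 31 December 2029: 97 days → $115,000 × 2.9% × 97/365 = $886.2877
Total = $3,669.6027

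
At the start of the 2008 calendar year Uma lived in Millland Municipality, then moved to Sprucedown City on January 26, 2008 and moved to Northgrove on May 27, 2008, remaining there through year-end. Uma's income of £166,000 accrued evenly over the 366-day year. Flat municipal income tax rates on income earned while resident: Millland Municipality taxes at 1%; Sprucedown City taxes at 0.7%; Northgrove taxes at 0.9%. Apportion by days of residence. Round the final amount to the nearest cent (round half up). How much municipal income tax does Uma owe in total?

£1,394.67

Millland Municipality, January 1 – January 25, 2008: 25 days → £166,000 × 1% × 25/366 = £113.3880
Sprucedown City, January 26 – May 26, 2008: 122 days → £166,000 × 0.7% × 122/366 = £387.3333
Northgrove, May 27 – December 31, 2008: 219 days → £166,000 × 0.9% × 219/366 = £893.9508
Total = £1,394.6721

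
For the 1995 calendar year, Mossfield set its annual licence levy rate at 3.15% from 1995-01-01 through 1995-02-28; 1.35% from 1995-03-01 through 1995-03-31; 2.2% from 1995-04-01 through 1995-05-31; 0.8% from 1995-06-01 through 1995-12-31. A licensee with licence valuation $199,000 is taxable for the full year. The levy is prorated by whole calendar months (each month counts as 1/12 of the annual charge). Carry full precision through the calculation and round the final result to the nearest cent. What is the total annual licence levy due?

1995-01-01 to 1995-02-28: 2 months at 3.15% → $199,000 × 3.15% × 2/12 = $1,044.7500
1995-03-01 to 1995-03-31: 1 month at 1.35% → $199,000 × 1.35% × 1/12 = $223.8750
1995-04-01 to 1995-05-31: 2 months at 2.2% → $199,000 × 2.2% × 2/12 = $729.6667
1995-06-01 to 1995-12-31: 7 months at 0.8% → $199,000 × 0.8% × 7/12 = $928.6667
Total = $2,926.9583

$2,926.96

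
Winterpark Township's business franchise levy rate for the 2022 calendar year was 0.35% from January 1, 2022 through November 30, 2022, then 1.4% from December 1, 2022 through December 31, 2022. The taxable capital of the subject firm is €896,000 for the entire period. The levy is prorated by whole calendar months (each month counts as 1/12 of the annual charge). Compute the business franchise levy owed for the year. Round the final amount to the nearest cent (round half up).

January 1 – November 30, 2022: 11 months at 0.35% → €896,000 × 0.35% × 11/12 = €2,874.6667
December 1 – December 31, 2022: 1 month at 1.4% → €896,000 × 1.4% × 1/12 = €1,045.3333
Total = €3,920.0000

€3,920.00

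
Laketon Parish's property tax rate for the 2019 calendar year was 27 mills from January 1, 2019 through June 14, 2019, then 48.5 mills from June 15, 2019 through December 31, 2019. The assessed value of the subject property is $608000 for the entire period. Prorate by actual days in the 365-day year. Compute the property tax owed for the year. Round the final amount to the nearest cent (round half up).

$23578.74

January 1 – June 14, 2019: 165 days at 27 mills → $608000 × 2.7% × 165/365 = $7420.9315
June 15 – December 31, 2019: 200 days at 48.5 mills → $608000 × 4.85% × 200/365 = $16157.8082
Total = $23578.7397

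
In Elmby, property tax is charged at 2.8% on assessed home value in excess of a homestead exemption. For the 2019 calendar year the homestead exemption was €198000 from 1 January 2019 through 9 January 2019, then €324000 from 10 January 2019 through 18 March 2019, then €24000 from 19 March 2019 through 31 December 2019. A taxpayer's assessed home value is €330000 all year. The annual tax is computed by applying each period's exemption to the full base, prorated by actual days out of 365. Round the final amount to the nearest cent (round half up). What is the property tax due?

1 January – 9 January 2019: 9 days, exemption €198000 → (€330000 − €198000) × 2.8% × 9/365 = €91.1342
10 January – 18 March 2019: 68 days, exemption €324000 → (€330000 − €324000) × 2.8% × 68/365 = €31.2986
19 March – 31 December 2019: 288 days, exemption €24000 → (€330000 − €24000) × 2.8% × 288/365 = €6760.5041
Total = €6882.9370

€6882.94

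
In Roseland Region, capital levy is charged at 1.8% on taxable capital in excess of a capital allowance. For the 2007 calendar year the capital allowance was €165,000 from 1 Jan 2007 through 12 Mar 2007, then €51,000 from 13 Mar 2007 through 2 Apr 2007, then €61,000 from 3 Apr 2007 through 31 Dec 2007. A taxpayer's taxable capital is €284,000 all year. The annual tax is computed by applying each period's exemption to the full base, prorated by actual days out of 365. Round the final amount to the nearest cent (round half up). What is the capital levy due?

€3,660.21

1 Jan – 12 Mar 2007: 71 days, exemption €165,000 → (€284,000 − €165,000) × 1.8% × 71/365 = €416.6630
13 Mar – 2 Apr 2007: 21 days, exemption €51,000 → (€284,000 − €51,000) × 1.8% × 21/365 = €241.2986
3 Apr – 31 Dec 2007: 273 days, exemption €61,000 → (€284,000 − €61,000) × 1.8% × 273/365 = €3,002.2521
Total = €3,660.2137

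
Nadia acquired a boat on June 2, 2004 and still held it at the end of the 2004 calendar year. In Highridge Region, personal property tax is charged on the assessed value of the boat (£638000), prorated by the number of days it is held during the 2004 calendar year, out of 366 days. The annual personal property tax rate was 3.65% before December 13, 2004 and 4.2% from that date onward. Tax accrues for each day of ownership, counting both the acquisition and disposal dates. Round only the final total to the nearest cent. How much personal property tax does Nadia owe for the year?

£13734.43

June 2 – December 12, 2004: 194 days at 3.65% → £638000 × 3.65% × 194/366 = £12343.3825
December 13 – December 31, 2004: 19 days at 4.2% → £638000 × 4.2% × 19/366 = £1391.0492
Total = £13734.4317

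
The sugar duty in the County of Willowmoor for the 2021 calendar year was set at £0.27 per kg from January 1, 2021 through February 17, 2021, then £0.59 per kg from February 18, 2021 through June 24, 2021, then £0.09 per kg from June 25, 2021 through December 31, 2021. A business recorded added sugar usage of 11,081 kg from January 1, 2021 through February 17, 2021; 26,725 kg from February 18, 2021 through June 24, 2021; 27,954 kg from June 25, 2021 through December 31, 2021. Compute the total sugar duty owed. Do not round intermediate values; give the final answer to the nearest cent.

£21,275.48

January 1 – February 17, 2021: 11,081 kg at £0.27/kg → £2,991.87
February 18 – June 24, 2021: 26,725 kg at £0.59/kg → £15,767.75
June 25 – December 31, 2021: 27,954 kg at £0.09/kg → £2,515.86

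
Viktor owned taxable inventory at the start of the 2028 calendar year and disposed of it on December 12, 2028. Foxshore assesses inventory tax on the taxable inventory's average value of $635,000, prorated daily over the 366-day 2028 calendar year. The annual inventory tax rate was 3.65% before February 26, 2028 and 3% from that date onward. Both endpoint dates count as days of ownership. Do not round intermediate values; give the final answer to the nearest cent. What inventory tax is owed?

$18,692.60

January 1 – February 25, 2028: 56 days at 3.65% → $635,000 × 3.65% × 56/366 = $3,546.2842
February 26 – December 12, 2028: 291 days at 3% → $635,000 × 3% × 291/366 = $15,146.3115
Total = $18,692.5956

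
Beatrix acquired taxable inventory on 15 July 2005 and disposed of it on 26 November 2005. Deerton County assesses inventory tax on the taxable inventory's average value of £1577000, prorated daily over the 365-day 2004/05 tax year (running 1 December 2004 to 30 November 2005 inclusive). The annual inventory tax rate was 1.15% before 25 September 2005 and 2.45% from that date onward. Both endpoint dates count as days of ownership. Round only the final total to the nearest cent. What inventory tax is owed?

£10246.18

15 July – 24 September 2005: 72 days at 1.15% → £1577000 × 1.15% × 72/365 = £3577.4137
25 September – 26 November 2005: 63 days at 2.45% → £1577000 × 2.45% × 63/365 = £6668.7658
Total = £10246.1795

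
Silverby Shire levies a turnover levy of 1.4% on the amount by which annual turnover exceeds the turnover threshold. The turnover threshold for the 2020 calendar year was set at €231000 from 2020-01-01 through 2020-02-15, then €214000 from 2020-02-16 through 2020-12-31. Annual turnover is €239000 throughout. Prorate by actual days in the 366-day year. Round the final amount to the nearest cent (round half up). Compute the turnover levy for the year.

€320.09

2020-01-01 to 2020-02-15: 46 days, exemption €231000 → (€239000 − €231000) × 1.4% × 46/366 = €14.0765
2020-02-16 to 2020-12-31: 320 days, exemption €214000 → (€239000 − €214000) × 1.4% × 320/366 = €306.0109
Total = €320.0874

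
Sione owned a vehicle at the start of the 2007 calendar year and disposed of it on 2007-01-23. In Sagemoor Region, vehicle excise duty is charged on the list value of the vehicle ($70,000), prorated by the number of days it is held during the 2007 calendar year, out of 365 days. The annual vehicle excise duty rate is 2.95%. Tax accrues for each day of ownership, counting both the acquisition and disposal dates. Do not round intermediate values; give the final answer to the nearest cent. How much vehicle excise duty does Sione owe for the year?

Days held (2007-01-01 to 2007-01-23): 23 out of 365
Tax = $70,000 × 2.95% × 23/365 = $130.1233

$130.12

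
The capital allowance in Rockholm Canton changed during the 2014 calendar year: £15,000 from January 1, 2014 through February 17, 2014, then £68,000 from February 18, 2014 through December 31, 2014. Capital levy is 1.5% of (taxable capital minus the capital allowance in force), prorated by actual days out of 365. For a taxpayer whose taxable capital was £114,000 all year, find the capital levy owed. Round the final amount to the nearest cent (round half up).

January 1 – February 17, 2014: 48 days, exemption £15,000 → (£114,000 − £15,000) × 1.5% × 48/365 = £195.2877
February 18 – December 31, 2014: 317 days, exemption £68,000 → (£114,000 − £68,000) × 1.5% × 317/365 = £599.2603
Total = £794.5479

£794.55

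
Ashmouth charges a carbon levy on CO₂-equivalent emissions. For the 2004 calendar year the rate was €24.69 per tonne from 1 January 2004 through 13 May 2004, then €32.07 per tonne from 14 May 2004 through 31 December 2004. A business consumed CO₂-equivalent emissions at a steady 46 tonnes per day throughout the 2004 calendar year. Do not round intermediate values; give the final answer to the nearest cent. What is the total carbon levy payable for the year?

1 January – 13 May 2004: 134 days × 46 tonnes/day = 6,164 tonnes at €24.69/tonne → €152,189.16
14 May – 31 December 2004: 232 days × 46 tonnes/day = 10,672 tonnes at €32.07/tonne → €342,251.04

€494,440.20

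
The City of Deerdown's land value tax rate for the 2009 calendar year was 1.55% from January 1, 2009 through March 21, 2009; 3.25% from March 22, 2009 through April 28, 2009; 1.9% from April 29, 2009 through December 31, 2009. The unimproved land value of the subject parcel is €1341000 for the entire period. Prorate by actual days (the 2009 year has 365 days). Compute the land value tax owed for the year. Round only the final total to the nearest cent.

January 1 – March 21, 2009: 80 days at 1.55% → €1341000 × 1.55% × 80/365 = €4555.7260
March 22 – April 28, 2009: 38 days at 3.25% → €1341000 × 3.25% × 38/365 = €4537.3562
April 29 – December 31, 2009: 247 days at 1.9% → €1341000 × 1.9% × 247/365 = €17241.9534
Total = €26335.0356

€26335.04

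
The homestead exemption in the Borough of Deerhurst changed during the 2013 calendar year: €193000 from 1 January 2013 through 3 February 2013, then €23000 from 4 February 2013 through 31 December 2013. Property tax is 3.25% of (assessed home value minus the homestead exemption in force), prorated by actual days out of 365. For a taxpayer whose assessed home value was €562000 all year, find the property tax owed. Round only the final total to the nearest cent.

1 January – 3 February 2013: 34 days, exemption €193000 → (€562000 − €193000) × 3.25% × 34/365 = €1117.1096
4 February – 31 December 2013: 331 days, exemption €23000 → (€562000 − €23000) × 3.25% × 331/365 = €15885.7329
Total = €17002.8425

€17002.84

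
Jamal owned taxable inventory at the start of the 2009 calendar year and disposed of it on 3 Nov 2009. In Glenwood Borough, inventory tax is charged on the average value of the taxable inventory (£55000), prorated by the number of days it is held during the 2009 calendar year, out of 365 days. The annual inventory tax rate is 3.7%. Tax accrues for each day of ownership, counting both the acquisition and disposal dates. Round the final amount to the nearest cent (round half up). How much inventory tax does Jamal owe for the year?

Days held (1 Jan – 3 Nov 2009): 307 out of 365
Tax = £55000 × 3.7% × 307/365 = £1711.6301

£1711.63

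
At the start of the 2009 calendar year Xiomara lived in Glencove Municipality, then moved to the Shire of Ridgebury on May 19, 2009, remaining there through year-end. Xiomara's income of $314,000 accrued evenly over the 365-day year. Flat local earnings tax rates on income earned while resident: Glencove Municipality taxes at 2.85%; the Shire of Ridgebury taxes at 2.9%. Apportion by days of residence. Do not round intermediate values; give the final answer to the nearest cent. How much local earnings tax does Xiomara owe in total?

Glencove Municipality, January 1 – May 18, 2009: 138 days → $314,000 × 2.85% × 138/365 = $3,383.4575
The Shire of Ridgebury, May 19 – December 31, 2009: 227 days → $314,000 × 2.9% × 227/365 = $5,663.1836
Total = $9,046.6411

$9,046.64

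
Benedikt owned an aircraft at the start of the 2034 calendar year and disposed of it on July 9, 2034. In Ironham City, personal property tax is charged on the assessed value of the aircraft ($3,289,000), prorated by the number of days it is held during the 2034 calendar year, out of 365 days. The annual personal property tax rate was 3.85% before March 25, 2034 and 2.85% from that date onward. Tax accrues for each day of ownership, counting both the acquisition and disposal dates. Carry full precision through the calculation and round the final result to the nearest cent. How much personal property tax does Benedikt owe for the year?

$56,273.44

January 1 – March 24, 2034: 83 days at 3.85% → $3,289,000 × 3.85% × 83/365 = $28,794.5192
March 25 – July 9, 2034: 107 days at 2.85% → $3,289,000 × 2.85% × 107/365 = $27,478.9192
Total = $56,273.4384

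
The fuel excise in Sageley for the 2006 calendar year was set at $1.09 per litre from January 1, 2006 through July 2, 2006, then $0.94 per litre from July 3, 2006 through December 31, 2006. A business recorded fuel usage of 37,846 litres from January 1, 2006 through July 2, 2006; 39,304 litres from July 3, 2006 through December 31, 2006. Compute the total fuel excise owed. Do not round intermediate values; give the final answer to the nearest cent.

$78,197.90

January 1 – July 2, 2006: 37,846 litres at $1.09/litre → $41,252.14
July 3 – December 31, 2006: 39,304 litres at $0.94/litre → $36,945.76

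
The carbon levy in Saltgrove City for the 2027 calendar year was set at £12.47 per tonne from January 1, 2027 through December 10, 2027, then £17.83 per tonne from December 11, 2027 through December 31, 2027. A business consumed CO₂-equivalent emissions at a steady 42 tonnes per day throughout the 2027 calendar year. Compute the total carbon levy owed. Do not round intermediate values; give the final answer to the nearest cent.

£195,892.62

January 1 – December 10, 2027: 344 days × 42 tonnes/day = 14,448 tonnes at £12.47/tonne → £180,166.56
December 11 – December 31, 2027: 21 days × 42 tonnes/day = 882 tonnes at £17.83/tonne → £15,726.06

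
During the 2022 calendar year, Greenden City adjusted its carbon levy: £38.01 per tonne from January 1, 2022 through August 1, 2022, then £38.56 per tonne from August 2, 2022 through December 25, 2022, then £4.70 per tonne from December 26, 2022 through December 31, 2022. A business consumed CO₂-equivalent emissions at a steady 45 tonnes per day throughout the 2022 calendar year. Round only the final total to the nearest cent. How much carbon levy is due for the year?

£618,934.05

January 1 – August 1, 2022: 213 days × 45 tonnes/day = 9,585 tonnes at £38.01/tonne → £364,325.85
August 2 – December 25, 2022: 146 days × 45 tonnes/day = 6,570 tonnes at £38.56/tonne → £253,339.20
December 26 – December 31, 2022: 6 days × 45 tonnes/day = 270 tonnes at £4.70/tonne → £1,269.00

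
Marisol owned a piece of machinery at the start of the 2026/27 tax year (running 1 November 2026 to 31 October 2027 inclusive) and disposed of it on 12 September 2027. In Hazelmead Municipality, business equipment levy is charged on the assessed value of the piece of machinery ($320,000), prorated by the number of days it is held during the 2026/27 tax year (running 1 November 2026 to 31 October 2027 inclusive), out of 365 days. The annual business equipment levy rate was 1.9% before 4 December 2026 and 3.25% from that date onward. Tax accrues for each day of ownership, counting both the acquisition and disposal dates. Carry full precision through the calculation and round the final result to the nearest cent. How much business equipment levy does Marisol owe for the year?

$8,613.26

1 November – 3 December 2026: 33 days at 1.9% → $320,000 × 1.9% × 33/365 = $549.6986
4 December 2026 – 12 September 2027: 283 days at 3.25% → $320,000 × 3.25% × 283/365 = $8,063.5616
Total = $8,613.2603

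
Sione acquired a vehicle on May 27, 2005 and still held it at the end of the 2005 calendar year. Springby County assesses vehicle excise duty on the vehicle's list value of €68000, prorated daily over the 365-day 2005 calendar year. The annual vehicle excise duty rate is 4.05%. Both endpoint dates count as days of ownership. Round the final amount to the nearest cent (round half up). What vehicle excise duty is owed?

Days held (May 27 – December 31, 2005): 219 out of 365
Tax = €68000 × 4.05% × 219/365 = €1652.4000

€1652.40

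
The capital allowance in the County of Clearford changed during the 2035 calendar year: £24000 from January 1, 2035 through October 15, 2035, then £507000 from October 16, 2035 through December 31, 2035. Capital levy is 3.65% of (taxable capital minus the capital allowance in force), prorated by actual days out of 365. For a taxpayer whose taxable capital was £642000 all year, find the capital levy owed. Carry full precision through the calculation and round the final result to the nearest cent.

£18837.90

January 1 – October 15, 2035: 288 days, exemption £24000 → (£642000 − £24000) × 3.65% × 288/365 = £17798.4000
October 16 – December 31, 2035: 77 days, exemption £507000 → (£642000 − £507000) × 3.65% × 77/365 = £1039.5000
Total = £18837.9000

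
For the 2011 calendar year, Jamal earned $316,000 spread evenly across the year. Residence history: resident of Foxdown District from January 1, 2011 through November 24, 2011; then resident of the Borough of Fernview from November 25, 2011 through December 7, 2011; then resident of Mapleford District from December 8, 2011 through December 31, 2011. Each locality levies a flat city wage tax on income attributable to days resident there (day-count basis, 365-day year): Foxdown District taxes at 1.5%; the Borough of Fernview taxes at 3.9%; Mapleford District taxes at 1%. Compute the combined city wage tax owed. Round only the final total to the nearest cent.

Foxdown District, January 1 – November 24, 2011: 328 days → $316,000 × 1.5% × 328/365 = $4,259.5068
The Borough of Fernview, November 25 – December 7, 2011: 13 days → $316,000 × 3.9% × 13/365 = $438.9370
Mapleford District, December 8 – December 31, 2011: 24 days → $316,000 × 1% × 24/365 = $207.7808
Total = $4,906.2247

$4,906.22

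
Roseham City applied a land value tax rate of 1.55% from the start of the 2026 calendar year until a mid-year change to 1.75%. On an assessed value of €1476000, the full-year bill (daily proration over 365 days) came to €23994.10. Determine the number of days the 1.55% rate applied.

227 days

Let d = days at the first rate; then 365 − d days at the second rate.
€1476000 × [1.55%·d + 1.75%·(365−d)] / 365 = €23994.10
Solving gives d = 227, so the new rate took effect on 16 August 2026.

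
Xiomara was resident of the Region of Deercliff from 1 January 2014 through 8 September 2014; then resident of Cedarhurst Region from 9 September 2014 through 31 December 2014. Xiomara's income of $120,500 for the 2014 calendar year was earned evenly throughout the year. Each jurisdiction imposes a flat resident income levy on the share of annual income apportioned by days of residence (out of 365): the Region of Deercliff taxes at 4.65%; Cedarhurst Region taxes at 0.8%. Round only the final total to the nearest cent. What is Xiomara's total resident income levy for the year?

The Region of Deercliff, 1 January – 8 September 2014: 251 days → $120,500 × 4.65% × 251/365 = $3,853.1938
Cedarhurst Region, 9 September – 31 December 2014: 114 days → $120,500 × 0.8% × 114/365 = $301.0849
Total = $4,154.2788

$4,154.28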